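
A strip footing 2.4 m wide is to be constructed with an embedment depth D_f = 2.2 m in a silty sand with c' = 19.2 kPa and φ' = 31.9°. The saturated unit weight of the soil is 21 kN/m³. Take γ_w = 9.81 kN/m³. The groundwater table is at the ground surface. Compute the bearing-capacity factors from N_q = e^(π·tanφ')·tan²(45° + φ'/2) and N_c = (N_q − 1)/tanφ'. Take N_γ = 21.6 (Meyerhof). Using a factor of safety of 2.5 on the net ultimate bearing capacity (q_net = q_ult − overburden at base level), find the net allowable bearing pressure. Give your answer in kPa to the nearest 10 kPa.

N_q = e^(π·tan31.9°)·tan²(60.95°) = 22.91; N_c = (N_q − 1)/tanφ' = 35.19.
γ' = 21 − 9.81 = 11.19 kN/m³ (submerged throughout). q = 11.19 × 2.2 = 24.618 kPa; the same γ' applies in the ½γBN_γ term.
c·N_c = 19.2 × 35.194 = 675.73 kPa
q·N_q = 24.618 × 22.907 = 563.91 kPa
0.5·γ·B·N_γ = 0.5 × 11.19 × 2.4 × 21.6 = 290.04 kPa
q_ult = 675.73 + 563.91 + 290.04 = 1529.7 kPa.
q_net = 1529.7 − 24.618 = 1505.1 kPa.
q_all(net) = 1505.1 / 2.5 = 602.03 kPa.

q_all(net) ≈ 600 kPa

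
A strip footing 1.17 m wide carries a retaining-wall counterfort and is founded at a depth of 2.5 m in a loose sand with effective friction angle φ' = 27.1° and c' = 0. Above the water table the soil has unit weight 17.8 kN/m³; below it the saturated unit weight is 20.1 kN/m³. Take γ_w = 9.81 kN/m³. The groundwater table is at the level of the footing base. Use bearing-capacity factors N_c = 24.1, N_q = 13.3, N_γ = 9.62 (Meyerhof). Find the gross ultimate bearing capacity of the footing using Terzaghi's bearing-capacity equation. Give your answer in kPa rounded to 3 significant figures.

q = γ·D_f = 17.8 × 2.5 = 44.5 kPa.
For the ½γBN_γ term take γ' = 20.1 − 9.81 = 10.29 kN/m³ (soil below base is submerged).
q·N_q = 44.5 × 13.3 = 591.85 kPa
0.5·γ·B·N_γ = 0.5 × 10.29 × 1.17 × 9.62 = 57.909 kPa
q_ult = 591.85 + 57.909 = 649.76 kPa.

q_ult ≈ 650 kPa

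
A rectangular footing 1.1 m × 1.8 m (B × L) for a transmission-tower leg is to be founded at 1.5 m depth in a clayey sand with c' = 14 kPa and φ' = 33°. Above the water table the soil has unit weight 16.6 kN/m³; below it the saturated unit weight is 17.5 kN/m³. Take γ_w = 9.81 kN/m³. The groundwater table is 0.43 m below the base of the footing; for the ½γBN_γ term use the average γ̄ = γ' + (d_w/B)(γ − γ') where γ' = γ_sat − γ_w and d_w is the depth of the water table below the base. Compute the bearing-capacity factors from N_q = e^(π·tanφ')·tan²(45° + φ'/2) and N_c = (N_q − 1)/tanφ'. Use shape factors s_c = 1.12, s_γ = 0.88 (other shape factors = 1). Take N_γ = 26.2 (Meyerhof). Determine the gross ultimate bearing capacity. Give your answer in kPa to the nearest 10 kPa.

q_ult ≈ 1400 kPa

tan33° = 0.6494, so N_q = e^(π×0.6494)·tan²(61.5°) = 7.692 × 3.392 = 26.09.
N_c = (26.09 − 1)/tan33° = 38.64.
Effective surcharge at the founding depth q = γ·D_f = 16.6 × 1.5 = 24.9 kPa.
With d_w = 0.43 m < B, γ̄ = 7.69 + (0.43/1.1) × (16.6 − 7.69) = 11.173 kN/m³.
q_ult = c·N_c·s_c + q·N_q + 0.5·γ·B·N_γ·s_γ
     = 14 × 38.638 × 1.12 + 24.9 × 26.092 + 0.5 × 11.173 × 1.1 × 26.2 × 0.88
     = 605.85 + 649.69 + 141.68 = 1397.2 kPa.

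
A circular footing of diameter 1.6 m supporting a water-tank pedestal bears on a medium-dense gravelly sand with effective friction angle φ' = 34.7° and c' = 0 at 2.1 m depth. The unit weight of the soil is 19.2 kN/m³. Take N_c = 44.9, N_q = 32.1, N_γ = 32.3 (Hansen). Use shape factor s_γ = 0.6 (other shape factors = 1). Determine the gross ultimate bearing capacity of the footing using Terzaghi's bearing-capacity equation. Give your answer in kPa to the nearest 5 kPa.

Effective surcharge at the founding depth q = γ·D_f = 19.2 × 2.1 = 40.32 kPa.
q_ult = q·N_q + 0.5·γ·B·N_γ·s_γ
     = 40.32 × 32.1 + 0.5 × 19.2 × 1.6 × 32.3 × 0.6
     = 1294.3 + 297.68 = 1591.9 kPa.

q_ult ≈ 1590 kPa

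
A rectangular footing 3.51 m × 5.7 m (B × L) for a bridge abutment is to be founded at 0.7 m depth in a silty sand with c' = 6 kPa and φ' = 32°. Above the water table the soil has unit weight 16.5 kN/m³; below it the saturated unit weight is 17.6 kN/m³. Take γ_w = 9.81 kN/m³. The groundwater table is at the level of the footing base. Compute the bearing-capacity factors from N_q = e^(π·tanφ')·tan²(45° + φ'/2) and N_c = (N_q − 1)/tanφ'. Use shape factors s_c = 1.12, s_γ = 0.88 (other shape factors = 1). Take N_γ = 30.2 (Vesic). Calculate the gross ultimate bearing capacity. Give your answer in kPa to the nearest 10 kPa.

q_ult ≈ 870 kPa

tan32° = 0.6249, so N_q = e^(π×0.6249)·tan²(61°) = 7.121 × 3.255 = 23.18.
N_c = (23.18 − 1)/tan32° = 35.49.
Overburden at base level: q = 16.5 × 0.7 = 11.55 kPa.
Below the base the soil is submerged, so the ½γBN_γ term uses γ' = 17.6 − 9.81 = 7.79 kN/m³.
Cohesion term c·N_c·s_c = 6 × 35.49 × 1.12 = 238.49 kPa; surcharge term q·N_q = 11.55 × 23.177 = 267.69 kPa; self-weight term 0.5·γ·B·N_γ·s_γ = 0.5 × 7.79 × 3.51 × 30.2 × 0.88 = 363.33 kPa.
q_ult = 238.49 + 267.69 + 363.33 = 869.52 kPa.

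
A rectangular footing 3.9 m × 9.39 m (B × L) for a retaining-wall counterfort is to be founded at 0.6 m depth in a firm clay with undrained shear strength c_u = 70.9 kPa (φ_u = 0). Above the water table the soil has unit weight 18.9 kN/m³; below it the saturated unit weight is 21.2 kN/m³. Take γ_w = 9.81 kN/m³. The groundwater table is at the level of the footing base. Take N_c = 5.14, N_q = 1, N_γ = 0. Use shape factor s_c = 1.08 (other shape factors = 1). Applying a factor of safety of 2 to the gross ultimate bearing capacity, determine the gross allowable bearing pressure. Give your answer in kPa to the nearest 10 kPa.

Overburden at base level: q = 18.9 × 0.6 = 11.34 kPa.
Cohesion term c·N_c·s_c = 70.9 × 5.14 × 1.08 = 393.58 kPa; surcharge term q·N_q = 11.34 × 1 = 11.34 kPa.
q_ult = 393.58 + 11.34 = 404.92 kPa.
q_all = q_ult / FS = 404.92 / 2 = 202.46 kPa.

q_all ≈ 200 kPa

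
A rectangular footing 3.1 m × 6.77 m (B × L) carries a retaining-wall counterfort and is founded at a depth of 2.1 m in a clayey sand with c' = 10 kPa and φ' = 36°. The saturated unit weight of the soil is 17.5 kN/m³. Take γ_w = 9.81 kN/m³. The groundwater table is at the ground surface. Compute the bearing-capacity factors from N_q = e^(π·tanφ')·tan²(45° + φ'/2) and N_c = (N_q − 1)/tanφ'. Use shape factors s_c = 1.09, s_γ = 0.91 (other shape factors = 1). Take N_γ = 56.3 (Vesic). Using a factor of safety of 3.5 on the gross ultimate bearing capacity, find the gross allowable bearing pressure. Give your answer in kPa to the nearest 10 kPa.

q_all ≈ 510 kPa

N_q = e^(π·tan36°)·tan²(63°) = 37.75; N_c = (N_q − 1)/tanφ' = 50.59.
γ' = 17.5 − 9.81 = 7.69 kN/m³ (submerged throughout). q = 7.69 × 2.1 = 16.149 kPa; the same γ' applies in the ½γBN_γ term.
c·N_c·s_c = 10 × 50.585 × 1.09 = 551.38 kPa
q·N_q = 16.149 × 37.752 = 609.67 kPa
0.5·γ·B·N_γ·s_γ = 0.5 × 7.69 × 3.1 × 56.3 × 0.91 = 610.67 kPa
q_ult = 551.38 + 609.67 + 610.67 = 1771.7 kPa.
q_all = 1771.7 / 3.5 = 506.21 kPa.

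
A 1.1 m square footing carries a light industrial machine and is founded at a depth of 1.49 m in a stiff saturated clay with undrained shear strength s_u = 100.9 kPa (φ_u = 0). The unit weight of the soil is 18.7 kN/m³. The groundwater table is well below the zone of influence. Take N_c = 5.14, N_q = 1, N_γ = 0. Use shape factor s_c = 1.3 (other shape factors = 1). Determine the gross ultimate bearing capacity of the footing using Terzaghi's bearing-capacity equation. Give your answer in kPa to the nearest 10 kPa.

q = γ·D_f = 18.7 × 1.49 = 27.863 kPa.
c·N_c·s_c = 100.9 × 5.14 × 1.3 = 674.21 kPa
q·N_q = 27.863 × 1 = 27.863 kPa
q_ult = 674.21 + 27.863 = 702.08 kPa.

q_ult ≈ 700 kPa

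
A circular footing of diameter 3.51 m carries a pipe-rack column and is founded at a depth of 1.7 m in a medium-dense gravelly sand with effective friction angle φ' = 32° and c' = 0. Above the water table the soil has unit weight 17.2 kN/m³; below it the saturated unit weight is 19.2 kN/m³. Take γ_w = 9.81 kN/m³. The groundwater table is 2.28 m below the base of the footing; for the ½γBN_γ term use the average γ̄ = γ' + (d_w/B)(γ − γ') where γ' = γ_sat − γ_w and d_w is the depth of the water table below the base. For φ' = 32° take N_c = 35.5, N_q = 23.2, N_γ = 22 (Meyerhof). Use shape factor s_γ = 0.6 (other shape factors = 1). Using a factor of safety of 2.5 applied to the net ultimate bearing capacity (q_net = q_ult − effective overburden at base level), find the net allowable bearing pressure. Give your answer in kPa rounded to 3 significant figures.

q_all(net) ≈ 394 kPa

Overburden at base level: q = 17.2 × 1.7 = 29.24 kPa.
The water table is 2.28 m below the base (< B = 3.51 m), so the ½γBN_γ term uses γ̄ = γ' + (d_w/B)(γ − γ') = 9.39 + (2.28/3.51)(17.2 − 9.39) = 14.463 kN/m³.
Surcharge term q·N_q = 29.24 × 23.2 = 678.37 kPa; self-weight term 0.5·γ·B·N_γ·s_γ = 0.5 × 14.463 × 3.51 × 22 × 0.6 = 335.05 kPa.
q_ult = 678.37 + 335.05 = 1013.4 kPa.
Net ultimate: q_net = 1013.4 − 29.24 = 984.18 kPa.
q_all(net) = 984.18 / 2.5 = 393.67 kPa.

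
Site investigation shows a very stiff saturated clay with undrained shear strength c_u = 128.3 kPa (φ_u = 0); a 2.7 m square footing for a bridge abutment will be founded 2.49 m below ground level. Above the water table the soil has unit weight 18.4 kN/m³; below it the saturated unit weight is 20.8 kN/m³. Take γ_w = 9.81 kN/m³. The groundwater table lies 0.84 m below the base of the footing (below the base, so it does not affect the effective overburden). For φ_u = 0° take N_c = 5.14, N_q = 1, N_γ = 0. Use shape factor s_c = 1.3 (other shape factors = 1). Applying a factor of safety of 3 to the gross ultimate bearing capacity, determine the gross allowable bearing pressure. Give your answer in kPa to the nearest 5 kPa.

Effective surcharge at the founding depth q = γ·D_f = 18.4 × 2.49 = 45.816 kPa.
q_ult = c·N_c·s_c + q·N_q
     = 128.3 × 5.14 × 1.3 + 45.816 × 1
     = 857.3 + 45.816 = 903.12 kPa.
q_all = q_ult / FS = 903.12 / 3 = 301.04 kPa.

q_all ≈ 300 kPa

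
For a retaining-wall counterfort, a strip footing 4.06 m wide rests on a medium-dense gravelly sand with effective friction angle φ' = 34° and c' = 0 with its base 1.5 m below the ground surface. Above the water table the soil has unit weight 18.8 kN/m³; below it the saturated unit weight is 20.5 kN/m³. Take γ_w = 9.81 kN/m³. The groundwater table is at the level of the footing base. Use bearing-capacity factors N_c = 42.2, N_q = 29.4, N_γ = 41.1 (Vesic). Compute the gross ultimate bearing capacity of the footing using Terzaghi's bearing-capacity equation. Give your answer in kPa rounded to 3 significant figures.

Effective surcharge at the founding depth q = γ·D_f = 18.8 × 1.5 = 28.2 kPa.
The water table coincides with the base, so in the self-weight term γ → γ' = 10.69 kN/m³.
q_ult = q·N_q + 0.5·γ·B·N_γ
     = 28.2 × 29.4 + 0.5 × 10.69 × 4.06 × 41.1
     = 829.08 + 891.9 = 1721 kPa.

q_ult ≈ 1720 kPa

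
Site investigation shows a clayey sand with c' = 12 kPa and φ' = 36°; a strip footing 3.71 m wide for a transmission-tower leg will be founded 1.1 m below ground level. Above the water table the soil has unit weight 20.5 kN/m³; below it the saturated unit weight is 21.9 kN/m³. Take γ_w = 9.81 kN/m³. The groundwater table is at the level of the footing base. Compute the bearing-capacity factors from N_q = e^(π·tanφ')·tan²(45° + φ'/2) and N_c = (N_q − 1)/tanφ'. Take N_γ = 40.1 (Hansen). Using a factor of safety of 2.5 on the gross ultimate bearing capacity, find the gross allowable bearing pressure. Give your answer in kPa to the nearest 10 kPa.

N_q = e^(π·tan36°)·tan²(63°) = 37.75; N_c = (N_q − 1)/tanφ' = 50.59.
Effective surcharge at the founding depth q = γ·D_f = 20.5 × 1.1 = 22.55 kPa.
The water table coincides with the base, so in the self-weight term γ → γ' = 12.09 kN/m³.
q_ult = c·N_c + q·N_q + 0.5·γ·B·N_γ
     = 12 × 50.585 + 22.55 × 37.752 + 0.5 × 12.09 × 3.71 × 40.1
     = 607.03 + 851.32 + 899.32 = 2357.7 kPa.
q_all = 2357.7 / 2.5 = 943.07 kPa.

q_all ≈ 940 kPa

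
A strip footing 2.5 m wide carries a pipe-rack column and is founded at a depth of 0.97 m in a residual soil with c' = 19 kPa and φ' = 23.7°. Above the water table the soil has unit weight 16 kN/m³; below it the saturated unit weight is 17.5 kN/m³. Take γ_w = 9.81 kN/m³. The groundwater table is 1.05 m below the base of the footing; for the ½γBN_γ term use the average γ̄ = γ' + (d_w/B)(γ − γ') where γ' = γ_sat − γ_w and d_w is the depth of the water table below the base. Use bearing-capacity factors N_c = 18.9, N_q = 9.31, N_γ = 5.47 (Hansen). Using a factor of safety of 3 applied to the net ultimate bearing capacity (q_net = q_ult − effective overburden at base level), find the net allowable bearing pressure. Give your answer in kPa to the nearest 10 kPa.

q = γ·D_f = 16 × 0.97 = 15.52 kPa.
γ' = 7.69 kN/m³; averaging over the depth B below the base, γ̄ = γ' + (d_w/B)(γ − γ') = 11.18 kN/m³.
c·N_c = 19 × 18.9 = 359.1 kPa
q·N_q = 15.52 × 9.31 = 144.49 kPa
0.5·γ·B·N_γ = 0.5 × 11.18 × 2.5 × 5.47 = 76.445 kPa
q_ult = 359.1 + 144.49 + 76.445 = 580.04 kPa.
Net ultimate: q_net = 580.04 − 15.52 = 564.52 kPa.
q_all(net) = 564.52 / 3 = 188.17 kPa.

q_all(net) ≈ 190 kPa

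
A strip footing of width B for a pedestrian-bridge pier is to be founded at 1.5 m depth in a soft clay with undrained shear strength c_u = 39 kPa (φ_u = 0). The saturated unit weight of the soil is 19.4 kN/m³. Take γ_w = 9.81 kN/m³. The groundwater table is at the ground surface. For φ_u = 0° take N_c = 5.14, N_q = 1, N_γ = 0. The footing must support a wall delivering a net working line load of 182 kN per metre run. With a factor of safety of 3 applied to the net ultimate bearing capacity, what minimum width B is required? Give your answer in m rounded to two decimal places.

B = 2.72 m

With the water table at the surface the whole profile is submerged: γ' = 19.4 − 9.81 = 9.59 kN/m³, so q = γ'·D_f = 14.385 kPa.
q_ult = c·N_c + q·N_q
     = 39 × 5.14 + 14.385 × 1
     = 200.46 + 14.385 = 214.84 kPa.
For φ = 0 the ½γBN_γ term vanishes, so q_ult is independent of B. q_net = 214.84 − 14.385 = 200.46 kPa; q_all(net) = 200.46/3 = 66.82 kPa.
Required width B = w / q_all(net) = 182 / 66.82 = 2.724 m.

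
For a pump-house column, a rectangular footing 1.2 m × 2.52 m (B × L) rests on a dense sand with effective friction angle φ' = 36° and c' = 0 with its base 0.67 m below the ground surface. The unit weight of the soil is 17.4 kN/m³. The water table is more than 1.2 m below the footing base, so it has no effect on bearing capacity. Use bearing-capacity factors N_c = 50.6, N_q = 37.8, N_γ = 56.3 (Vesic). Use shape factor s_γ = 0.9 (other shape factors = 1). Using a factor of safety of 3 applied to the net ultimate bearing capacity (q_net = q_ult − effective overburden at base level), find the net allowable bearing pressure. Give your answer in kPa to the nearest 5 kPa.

Effective surcharge at the founding depth q = γ·D_f = 17.4 × 0.67 = 11.658 kPa.
q_ult = q·N_q + 0.5·γ·B·N_γ·s_γ
     = 11.658 × 37.8 + 0.5 × 17.4 × 1.2 × 56.3 × 0.9
     = 440.67 + 528.99 = 969.67 kPa.
Net ultimate: q_net = 969.67 − 11.658 = 958.01 kPa.
q_all(net) = 958.01 / 3 = 319.34 kPa.

q_all(net) ≈ 320 kPa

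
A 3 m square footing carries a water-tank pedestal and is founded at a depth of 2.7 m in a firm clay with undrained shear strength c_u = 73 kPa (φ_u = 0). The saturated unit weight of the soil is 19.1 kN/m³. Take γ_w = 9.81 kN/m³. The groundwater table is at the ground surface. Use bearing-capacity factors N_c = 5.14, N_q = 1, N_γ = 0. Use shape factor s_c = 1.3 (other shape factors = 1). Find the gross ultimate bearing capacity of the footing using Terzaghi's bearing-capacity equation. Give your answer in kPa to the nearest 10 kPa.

γ' = 19.1 − 9.81 = 9.29 kN/m³ (submerged throughout). q = 9.29 × 2.7 = 25.083 kPa.
c·N_c·s_c = 73 × 5.14 × 1.3 = 487.79 kPa
q·N_q = 25.083 × 1 = 25.083 kPa
q_ult = 487.79 + 25.083 = 512.87 kPa.

q_ult ≈ 510 kPa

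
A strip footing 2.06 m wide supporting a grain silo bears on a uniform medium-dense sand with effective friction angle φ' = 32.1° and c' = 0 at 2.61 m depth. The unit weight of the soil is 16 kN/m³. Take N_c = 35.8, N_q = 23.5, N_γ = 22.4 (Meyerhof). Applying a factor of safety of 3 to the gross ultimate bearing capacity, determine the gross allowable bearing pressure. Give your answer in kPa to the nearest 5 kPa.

q_all ≈ 450 kPa

Effective surcharge at the founding depth q = γ·D_f = 16 × 2.61 = 41.76 kPa.
q_ult = q·N_q + 0.5·γ·B·N_γ
     = 41.76 × 23.5 + 0.5 × 16 × 2.06 × 22.4
     = 981.36 + 369.15 = 1350.5 kPa.
q_all = q_ult / FS = 1350.5 / 3 = 450.17 kPa.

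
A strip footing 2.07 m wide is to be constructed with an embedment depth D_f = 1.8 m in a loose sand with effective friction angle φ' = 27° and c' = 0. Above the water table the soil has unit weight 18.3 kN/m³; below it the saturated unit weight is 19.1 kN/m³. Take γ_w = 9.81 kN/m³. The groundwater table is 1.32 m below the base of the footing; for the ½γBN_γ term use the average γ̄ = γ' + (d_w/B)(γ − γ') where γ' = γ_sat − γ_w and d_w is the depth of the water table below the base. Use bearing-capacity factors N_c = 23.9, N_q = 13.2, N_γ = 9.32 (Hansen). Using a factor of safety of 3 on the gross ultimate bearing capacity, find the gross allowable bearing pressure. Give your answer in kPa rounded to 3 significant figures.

q_all ≈ 193 kPa

q = γ·D_f = 18.3 × 1.8 = 32.94 kPa.
γ' = 9.29 kN/m³; averaging over the depth B below the base, γ̄ = γ' + (d_w/B)(γ − γ') = 15.036 kN/m³.
q·N_q = 32.94 × 13.2 = 434.81 kPa
0.5·γ·B·N_γ = 0.5 × 15.036 × 2.07 × 9.32 = 145.04 kPa
q_ult = 434.81 + 145.04 = 579.84 kPa.
q_all = 579.84 / 3 = 193.28 kPa.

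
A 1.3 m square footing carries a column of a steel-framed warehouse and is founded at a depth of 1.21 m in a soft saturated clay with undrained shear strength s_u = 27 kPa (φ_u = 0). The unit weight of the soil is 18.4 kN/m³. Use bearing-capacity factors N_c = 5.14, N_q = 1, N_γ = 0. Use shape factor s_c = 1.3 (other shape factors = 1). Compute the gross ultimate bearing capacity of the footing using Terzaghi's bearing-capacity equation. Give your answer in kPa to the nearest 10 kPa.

q_ult ≈ 200 kPa

q = γ·D_f = 18.4 × 1.21 = 22.264 kPa.
c·N_c·s_c = 27 × 5.14 × 1.3 = 180.41 kPa
q·N_q = 22.264 × 1 = 22.264 kPa
q_ult = 180.41 + 22.264 = 202.68 kPa.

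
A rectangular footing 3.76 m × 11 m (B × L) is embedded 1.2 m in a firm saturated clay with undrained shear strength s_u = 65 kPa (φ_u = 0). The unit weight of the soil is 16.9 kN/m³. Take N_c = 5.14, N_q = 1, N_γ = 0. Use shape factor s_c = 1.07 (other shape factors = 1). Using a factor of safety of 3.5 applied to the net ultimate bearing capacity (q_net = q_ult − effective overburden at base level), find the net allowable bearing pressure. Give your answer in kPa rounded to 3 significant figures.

Overburden at base level: q = 16.9 × 1.2 = 20.28 kPa.
Cohesion term c·N_c·s_c = 65 × 5.14 × 1.07 = 357.49 kPa; surcharge term q·N_q = 20.28 × 1 = 20.28 kPa.
q_ult = 357.49 + 20.28 = 377.77 kPa.
Net ultimate: q_net = 377.77 − 20.28 = 357.49 kPa.
q_all(net) = 357.49 / 3.5 = 102.14 kPa.

q_all(net) ≈ 102 kPa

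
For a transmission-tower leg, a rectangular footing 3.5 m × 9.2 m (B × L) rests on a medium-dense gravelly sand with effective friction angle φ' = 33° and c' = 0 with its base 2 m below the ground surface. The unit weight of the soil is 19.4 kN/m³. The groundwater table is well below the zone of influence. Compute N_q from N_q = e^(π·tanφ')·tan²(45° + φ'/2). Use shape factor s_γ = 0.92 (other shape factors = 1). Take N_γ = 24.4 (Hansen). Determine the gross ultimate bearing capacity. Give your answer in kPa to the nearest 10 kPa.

tan33° = 0.6494, so N_q = e^(π×0.6494)·tan²(61.5°) = 7.692 × 3.392 = 26.09.
Effective surcharge at the founding depth q = γ·D_f = 19.4 × 2 = 38.8 kPa.
q_ult = q·N_q + 0.5·γ·B·N_γ·s_γ
     = 38.8 × 26.092 + 0.5 × 19.4 × 3.5 × 24.4 × 0.92
     = 1012.4 + 762.11 = 1774.5 kPa.

q_ult ≈ 1770 kPa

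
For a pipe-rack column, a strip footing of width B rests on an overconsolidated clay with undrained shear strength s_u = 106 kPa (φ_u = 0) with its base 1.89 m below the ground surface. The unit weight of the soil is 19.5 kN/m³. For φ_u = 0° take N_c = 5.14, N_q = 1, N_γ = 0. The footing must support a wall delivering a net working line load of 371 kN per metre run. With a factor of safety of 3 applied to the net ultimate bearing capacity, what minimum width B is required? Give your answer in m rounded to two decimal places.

B = 2.04 m

Overburden at base level: q = 19.5 × 1.89 = 36.855 kPa.
Cohesion term c·N_c = 106 × 5.14 = 544.84 kPa; surcharge term q·N_q = 36.855 × 1 = 36.855 kPa.
q_ult = 544.84 + 36.855 = 581.69 kPa.
For φ = 0 the ½γBN_γ term vanishes, so q_ult is independent of B. q_net = 581.69 − 36.855 = 544.84 kPa; q_all(net) = 544.84/3 = 181.61 kPa.
Required width B = w / q_all(net) = 371 / 181.61 = 2.043 m.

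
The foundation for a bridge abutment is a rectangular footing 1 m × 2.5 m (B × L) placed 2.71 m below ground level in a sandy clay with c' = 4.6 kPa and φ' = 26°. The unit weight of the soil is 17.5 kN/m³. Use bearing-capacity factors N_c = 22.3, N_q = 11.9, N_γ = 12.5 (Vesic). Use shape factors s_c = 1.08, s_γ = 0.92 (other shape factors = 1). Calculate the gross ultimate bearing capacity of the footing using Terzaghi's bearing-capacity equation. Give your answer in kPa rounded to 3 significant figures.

Overburden at base level: q = 17.5 × 2.71 = 47.425 kPa.
Cohesion term c·N_c·s_c = 4.6 × 22.3 × 1.08 = 110.79 kPa; surcharge term q·N_q = 47.425 × 11.9 = 564.36 kPa; self-weight term 0.5·γ·B·N_γ·s_γ = 0.5 × 17.5 × 1 × 12.5 × 0.92 = 100.62 kPa.
q_ult = 110.79 + 564.36 + 100.62 = 775.77 kPa.

q_ult ≈ 776 kPa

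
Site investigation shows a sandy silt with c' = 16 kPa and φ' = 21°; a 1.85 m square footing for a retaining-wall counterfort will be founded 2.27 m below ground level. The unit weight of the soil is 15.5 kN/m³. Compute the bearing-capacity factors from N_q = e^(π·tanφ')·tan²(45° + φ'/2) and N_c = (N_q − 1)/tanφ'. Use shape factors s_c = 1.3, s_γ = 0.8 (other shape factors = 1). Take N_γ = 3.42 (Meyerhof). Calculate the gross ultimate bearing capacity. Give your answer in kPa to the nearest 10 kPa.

tan21° = 0.3839, so N_q = e^(π×0.3839)·tan²(55.5°) = 3.34 × 2.117 = 7.07.
N_c = (7.07 − 1)/tan21° = 15.81.
Effective surcharge at the founding depth q = γ·D_f = 15.5 × 2.27 = 35.185 kPa.
q_ult = c·N_c·s_c + q·N_q + 0.5·γ·B·N_γ·s_γ
     = 16 × 15.815 × 1.3 + 35.185 × 7.0708 + 0.5 × 15.5 × 1.85 × 3.42 × 0.8
     = 328.95 + 248.78 + 39.227 = 616.96 kPa.

q_ult ≈ 620 kPa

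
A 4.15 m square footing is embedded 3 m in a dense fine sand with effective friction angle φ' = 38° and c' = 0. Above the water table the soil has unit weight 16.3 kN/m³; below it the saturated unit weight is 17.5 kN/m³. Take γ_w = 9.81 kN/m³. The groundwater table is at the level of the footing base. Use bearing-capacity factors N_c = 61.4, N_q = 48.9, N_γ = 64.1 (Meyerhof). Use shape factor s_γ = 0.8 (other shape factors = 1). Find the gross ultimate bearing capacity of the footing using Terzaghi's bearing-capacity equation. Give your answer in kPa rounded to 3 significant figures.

q_ult ≈ 3210 kPa

q = γ·D_f = 16.3 × 3 = 48.9 kPa.
For the ½γBN_γ term take γ' = 17.5 − 9.81 = 7.69 kN/m³ (soil below base is submerged).
q·N_q = 48.9 × 48.9 = 2391.2 kPa
0.5·γ·B·N_γ·s_γ = 0.5 × 7.69 × 4.15 × 64.1 × 0.8 = 818.26 kPa
q_ult = 2391.2 + 818.26 = 3209.5 kPa.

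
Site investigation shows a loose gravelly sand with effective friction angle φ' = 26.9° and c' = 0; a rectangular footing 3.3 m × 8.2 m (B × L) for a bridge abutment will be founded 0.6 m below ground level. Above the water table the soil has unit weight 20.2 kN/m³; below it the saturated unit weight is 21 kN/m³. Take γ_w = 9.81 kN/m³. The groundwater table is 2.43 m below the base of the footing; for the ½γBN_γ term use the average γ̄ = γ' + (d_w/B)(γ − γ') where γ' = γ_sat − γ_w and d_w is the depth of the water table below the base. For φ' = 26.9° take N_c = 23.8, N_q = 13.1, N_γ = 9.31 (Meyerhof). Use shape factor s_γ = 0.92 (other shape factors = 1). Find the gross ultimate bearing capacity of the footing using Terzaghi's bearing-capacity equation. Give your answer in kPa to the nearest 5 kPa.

Overburden at base level: q = 20.2 × 0.6 = 12.12 kPa.
The water table is 2.43 m below the base (< B = 3.3 m), so the ½γBN_γ term uses γ̄ = γ' + (d_w/B)(γ − γ') = 11.19 + (2.43/3.3)(20.2 − 11.19) = 17.825 kN/m³.
Surcharge term q·N_q = 12.12 × 13.1 = 158.77 kPa; self-weight term 0.5·γ·B·N_γ·s_γ = 0.5 × 17.825 × 3.3 × 9.31 × 0.92 = 251.91 kPa.
q_ult = 158.77 + 251.91 = 410.68 kPa.

q_ult ≈ 410 kPa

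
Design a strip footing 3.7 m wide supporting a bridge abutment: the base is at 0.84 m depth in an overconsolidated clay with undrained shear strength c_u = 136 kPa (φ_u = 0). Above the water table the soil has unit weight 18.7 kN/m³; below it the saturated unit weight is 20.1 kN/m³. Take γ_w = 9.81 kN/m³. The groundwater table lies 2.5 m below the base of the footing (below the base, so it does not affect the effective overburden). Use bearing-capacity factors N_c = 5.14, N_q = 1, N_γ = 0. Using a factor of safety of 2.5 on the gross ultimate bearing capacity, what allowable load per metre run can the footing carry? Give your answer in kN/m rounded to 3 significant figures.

≈ 1060 kN/m

q = γ·D_f = 18.7 × 0.84 = 15.708 kPa.
c·N_c = 136 × 5.14 = 699.04 kPa
q·N_q = 15.708 × 1 = 15.708 kPa
q_ult = 699.04 + 15.708 = 714.75 kPa.
Gross allowable pressure q_all = 714.75 / 2.5 = 285.9 kPa.
Allowable wall load = q_all × B = 285.9 × 3.7 = 1057.8 kN per metre run.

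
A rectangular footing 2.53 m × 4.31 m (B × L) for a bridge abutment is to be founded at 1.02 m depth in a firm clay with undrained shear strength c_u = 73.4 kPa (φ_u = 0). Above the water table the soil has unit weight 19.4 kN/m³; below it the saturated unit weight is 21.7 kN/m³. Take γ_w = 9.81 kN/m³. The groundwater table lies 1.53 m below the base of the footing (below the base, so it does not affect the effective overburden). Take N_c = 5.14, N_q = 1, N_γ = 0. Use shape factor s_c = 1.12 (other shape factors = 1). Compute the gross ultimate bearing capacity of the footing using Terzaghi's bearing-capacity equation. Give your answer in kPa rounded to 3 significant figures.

Effective surcharge at the founding depth q = γ·D_f = 19.4 × 1.02 = 19.788 kPa.
q_ult = c·N_c·s_c + q·N_q
     = 73.4 × 5.14 × 1.12 + 19.788 × 1
     = 422.55 + 19.788 = 442.34 kPa.

q_ult ≈ 442 kPa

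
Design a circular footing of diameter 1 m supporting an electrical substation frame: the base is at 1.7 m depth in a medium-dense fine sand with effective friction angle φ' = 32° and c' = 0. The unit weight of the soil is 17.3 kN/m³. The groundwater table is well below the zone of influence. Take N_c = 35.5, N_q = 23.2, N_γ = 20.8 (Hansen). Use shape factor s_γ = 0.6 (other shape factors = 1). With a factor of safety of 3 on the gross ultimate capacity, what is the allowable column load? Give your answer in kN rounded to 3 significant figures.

Effective surcharge at the founding depth q = γ·D_f = 17.3 × 1.7 = 29.41 kPa.
q_ult = q·N_q + 0.5·γ·B·N_γ·s_γ
     = 29.41 × 23.2 + 0.5 × 17.3 × 1 × 20.8 × 0.6
     = 682.31 + 107.95 = 790.26 kPa.
Gross allowable pressure q_all = 790.26 / 3 = 263.42 kPa.
Footing area = 0.7854 m², so allowable column load = 263.42 × 0.7854 = 206.89 kN.

P_all ≈ 207 kN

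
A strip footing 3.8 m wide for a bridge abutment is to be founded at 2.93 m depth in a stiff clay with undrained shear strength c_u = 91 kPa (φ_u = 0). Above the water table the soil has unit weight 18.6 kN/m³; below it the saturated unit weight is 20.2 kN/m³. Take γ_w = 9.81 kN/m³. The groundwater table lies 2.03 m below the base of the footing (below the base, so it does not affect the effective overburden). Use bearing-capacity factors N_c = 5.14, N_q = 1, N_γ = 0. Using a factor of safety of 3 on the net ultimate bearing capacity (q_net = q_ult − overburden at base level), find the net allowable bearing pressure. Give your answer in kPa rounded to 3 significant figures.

q_all(net) ≈ 156 kPa

q = γ·D_f = 18.6 × 2.93 = 54.498 kPa.
c·N_c = 91 × 5.14 = 467.74 kPa
q·N_q = 54.498 × 1 = 54.498 kPa
q_ult = 467.74 + 54.498 = 522.24 kPa.
q_net = 522.24 − 54.498 = 467.74 kPa.
q_all(net) = 467.74 / 3 = 155.91 kPa.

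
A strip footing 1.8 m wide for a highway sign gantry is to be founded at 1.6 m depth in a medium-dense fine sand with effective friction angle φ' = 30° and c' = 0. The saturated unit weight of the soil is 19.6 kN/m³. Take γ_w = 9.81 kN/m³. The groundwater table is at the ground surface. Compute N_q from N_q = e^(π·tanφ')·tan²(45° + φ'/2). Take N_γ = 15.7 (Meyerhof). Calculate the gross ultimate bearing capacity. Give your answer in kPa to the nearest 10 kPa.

q_ult ≈ 430 kPa

tan30° = 0.5774, so N_q = e^(π×0.5774)·tan²(60°) = 6.134 × 3.0 = 18.4.
With the water table at the surface the whole profile is submerged: γ' = 19.6 − 9.81 = 9.79 kN/m³, so q = γ'·D_f = 15.664 kPa; the same γ' applies in the ½γBN_γ term.
q_ult = q·N_q + 0.5·γ·B·N_γ
     = 15.664 × 18.401 + 0.5 × 9.79 × 1.8 × 15.7
     = 288.24 + 138.33 = 426.57 kPa.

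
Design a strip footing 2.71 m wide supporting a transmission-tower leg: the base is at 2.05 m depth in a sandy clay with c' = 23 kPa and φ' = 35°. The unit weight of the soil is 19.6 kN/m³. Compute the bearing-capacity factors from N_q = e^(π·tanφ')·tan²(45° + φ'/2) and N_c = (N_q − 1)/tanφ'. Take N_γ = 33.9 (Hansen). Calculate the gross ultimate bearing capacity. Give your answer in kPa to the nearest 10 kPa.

tan35° = 0.7002, so N_q = e^(π×0.7002)·tan²(62.5°) = 9.023 × 3.69 = 33.3.
N_c = (33.3 − 1)/tan35° = 46.12.
Effective surcharge at the founding depth q = γ·D_f = 19.6 × 2.05 = 40.18 kPa.
q_ult = c·N_c + q·N_q + 0.5·γ·B·N_γ
     = 23 × 46.124 + 40.18 × 33.296 + 0.5 × 19.6 × 2.71 × 33.9
     = 1060.8 + 1337.8 + 900.32 = 3299 kPa.

q_ult ≈ 3300 kPa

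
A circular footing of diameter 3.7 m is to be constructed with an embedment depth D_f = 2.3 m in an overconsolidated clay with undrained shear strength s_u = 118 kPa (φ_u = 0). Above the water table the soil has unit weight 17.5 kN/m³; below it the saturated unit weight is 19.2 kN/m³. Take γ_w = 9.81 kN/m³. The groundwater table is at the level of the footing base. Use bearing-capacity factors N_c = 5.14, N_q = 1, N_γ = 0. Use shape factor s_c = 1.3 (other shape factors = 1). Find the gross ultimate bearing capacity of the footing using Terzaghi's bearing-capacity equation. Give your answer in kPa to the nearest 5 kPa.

q_ult ≈ 830 kPa

q = γ·D_f = 17.5 × 2.3 = 40.25 kPa.
c·N_c·s_c = 118 × 5.14 × 1.3 = 788.48 kPa
q·N_q = 40.25 × 1 = 40.25 kPa
q_ult = 788.48 + 40.25 = 828.73 kPa.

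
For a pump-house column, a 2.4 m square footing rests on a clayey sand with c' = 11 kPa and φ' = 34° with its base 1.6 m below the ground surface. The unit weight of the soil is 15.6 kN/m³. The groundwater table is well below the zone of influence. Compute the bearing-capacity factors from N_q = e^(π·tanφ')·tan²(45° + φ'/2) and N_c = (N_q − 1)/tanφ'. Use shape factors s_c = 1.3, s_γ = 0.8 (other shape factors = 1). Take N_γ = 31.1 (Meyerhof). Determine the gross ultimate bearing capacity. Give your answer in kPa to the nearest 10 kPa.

q_ult ≈ 1800 kPa

tan34° = 0.6745, so N_q = e^(π×0.6745)·tan²(62°) = 8.323 × 3.537 = 29.44.
N_c = (29.44 − 1)/tan34° = 42.16.
Overburden at base level: q = 15.6 × 1.6 = 24.96 kPa.
Cohesion term c·N_c·s_c = 11 × 42.164 × 1.3 = 602.94 kPa; surcharge term q·N_q = 24.96 × 29.44 = 734.82 kPa; self-weight term 0.5·γ·B·N_γ·s_γ = 0.5 × 15.6 × 2.4 × 31.1 × 0.8 = 465.75 kPa.
q_ult = 602.94 + 734.82 + 465.75 = 1803.5 kPa.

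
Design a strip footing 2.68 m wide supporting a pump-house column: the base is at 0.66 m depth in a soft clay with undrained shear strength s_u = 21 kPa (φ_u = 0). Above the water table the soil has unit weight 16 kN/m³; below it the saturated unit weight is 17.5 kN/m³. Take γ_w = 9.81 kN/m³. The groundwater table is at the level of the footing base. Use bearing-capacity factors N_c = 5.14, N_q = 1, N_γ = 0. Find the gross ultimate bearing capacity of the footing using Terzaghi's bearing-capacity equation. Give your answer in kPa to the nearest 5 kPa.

q = γ·D_f = 16 × 0.66 = 10.56 kPa.
c·N_c = 21 × 5.14 = 107.94 kPa
q·N_q = 10.56 × 1 = 10.56 kPa
q_ult = 107.94 + 10.56 = 118.5 kPa.

q_ult ≈ 120 kPa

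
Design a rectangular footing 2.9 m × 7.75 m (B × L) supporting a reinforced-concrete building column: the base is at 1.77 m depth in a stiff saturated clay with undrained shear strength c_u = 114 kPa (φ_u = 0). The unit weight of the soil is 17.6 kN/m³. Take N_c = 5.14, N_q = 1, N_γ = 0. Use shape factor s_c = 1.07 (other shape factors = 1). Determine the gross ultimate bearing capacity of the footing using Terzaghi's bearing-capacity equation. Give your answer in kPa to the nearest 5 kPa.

q_ult ≈ 660 kPa

q = γ·D_f = 17.6 × 1.77 = 31.152 kPa.
c·N_c·s_c = 114 × 5.14 × 1.07 = 626.98 kPa
q·N_q = 31.152 × 1 = 31.152 kPa
q_ult = 626.98 + 31.152 = 658.13 kPa.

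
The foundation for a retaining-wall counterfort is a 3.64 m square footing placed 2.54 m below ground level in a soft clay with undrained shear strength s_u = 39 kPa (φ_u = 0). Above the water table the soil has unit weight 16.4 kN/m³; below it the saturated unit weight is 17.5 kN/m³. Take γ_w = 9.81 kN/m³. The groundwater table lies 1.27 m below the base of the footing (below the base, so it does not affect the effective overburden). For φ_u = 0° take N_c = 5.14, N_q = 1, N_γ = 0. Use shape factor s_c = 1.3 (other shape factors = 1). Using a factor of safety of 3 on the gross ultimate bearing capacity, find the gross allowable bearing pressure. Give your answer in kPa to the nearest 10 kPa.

q_all ≈ 100 kPa

q = γ·D_f = 16.4 × 2.54 = 41.656 kPa.
c·N_c·s_c = 39 × 5.14 × 1.3 = 260.6 kPa
q·N_q = 41.656 × 1 = 41.656 kPa
q_ult = 260.6 + 41.656 = 302.25 kPa.
q_all = 302.25 / 3 = 100.75 kPa.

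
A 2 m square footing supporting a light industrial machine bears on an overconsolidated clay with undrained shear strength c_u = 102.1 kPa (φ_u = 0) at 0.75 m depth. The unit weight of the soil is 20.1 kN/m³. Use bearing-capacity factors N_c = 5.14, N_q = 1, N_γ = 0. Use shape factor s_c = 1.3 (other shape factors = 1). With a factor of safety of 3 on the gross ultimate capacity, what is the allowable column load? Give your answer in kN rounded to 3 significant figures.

P_all ≈ 930 kN

Effective surcharge at the founding depth q = γ·D_f = 20.1 × 0.75 = 15.075 kPa.
q_ult = c·N_c·s_c + q·N_q
     = 102.1 × 5.14 × 1.3 + 15.075 × 1
     = 682.23 + 15.075 = 697.31 kPa.
Gross allowable pressure q_all = 697.31 / 3 = 232.44 kPa.
Footing area = 4 m², so allowable column load = 232.44 × 4 = 929.74 kN.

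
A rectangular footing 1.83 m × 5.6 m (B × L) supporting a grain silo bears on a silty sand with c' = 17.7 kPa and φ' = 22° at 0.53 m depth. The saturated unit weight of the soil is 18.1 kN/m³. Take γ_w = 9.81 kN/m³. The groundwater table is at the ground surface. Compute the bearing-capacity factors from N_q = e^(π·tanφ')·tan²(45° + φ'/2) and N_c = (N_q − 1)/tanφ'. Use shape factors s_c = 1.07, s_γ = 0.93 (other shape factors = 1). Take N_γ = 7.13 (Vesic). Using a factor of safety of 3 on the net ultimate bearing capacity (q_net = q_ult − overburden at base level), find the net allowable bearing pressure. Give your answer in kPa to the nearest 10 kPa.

N_q = e^(π·tan22°)·tan²(56°) = 7.82; N_c = (N_q − 1)/tanφ' = 16.88.
γ' = 18.1 − 9.81 = 8.29 kN/m³ (submerged throughout). q = 8.29 × 0.53 = 4.3937 kPa; the same γ' applies in the ½γBN_γ term.
c·N_c·s_c = 17.7 × 16.883 × 1.07 = 319.74 kPa
q·N_q = 4.3937 × 7.8211 = 34.364 kPa
0.5·γ·B·N_γ·s_γ = 0.5 × 8.29 × 1.83 × 7.13 × 0.93 = 50.298 kPa
q_ult = 319.74 + 34.364 + 50.298 = 404.41 kPa.
q_net = 404.41 − 4.3937 = 400.01 kPa.
q_all(net) = 400.01 / 3 = 133.34 kPa.

q_all(net) ≈ 130 kPa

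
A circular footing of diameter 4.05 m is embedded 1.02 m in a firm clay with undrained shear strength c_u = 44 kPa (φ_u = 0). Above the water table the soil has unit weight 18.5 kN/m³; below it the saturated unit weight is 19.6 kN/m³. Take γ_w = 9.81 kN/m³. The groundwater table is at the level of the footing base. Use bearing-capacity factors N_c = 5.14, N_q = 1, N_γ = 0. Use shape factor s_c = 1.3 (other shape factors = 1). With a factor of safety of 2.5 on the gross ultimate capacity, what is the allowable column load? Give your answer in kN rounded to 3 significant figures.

q = γ·D_f = 18.5 × 1.02 = 18.87 kPa.
c·N_c·s_c = 44 × 5.14 × 1.3 = 294.01 kPa
q·N_q = 18.87 × 1 = 18.87 kPa
q_ult = 294.01 + 18.87 = 312.88 kPa.
Gross allowable pressure q_all = 312.88 / 2.5 = 125.15 kPa.
Footing area = 12.8825 m², so allowable column load = 125.15 × 12.8825 = 1612.3 kN.

P_all ≈ 1610 kN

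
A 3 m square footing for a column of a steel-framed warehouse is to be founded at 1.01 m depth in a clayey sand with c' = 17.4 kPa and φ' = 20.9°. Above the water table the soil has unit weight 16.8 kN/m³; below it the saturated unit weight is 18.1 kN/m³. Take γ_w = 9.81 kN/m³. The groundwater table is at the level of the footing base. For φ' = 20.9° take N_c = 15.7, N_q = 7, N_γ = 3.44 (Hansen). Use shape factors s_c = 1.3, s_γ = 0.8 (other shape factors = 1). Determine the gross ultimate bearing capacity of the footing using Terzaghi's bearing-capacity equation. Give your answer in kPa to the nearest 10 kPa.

q = γ·D_f = 16.8 × 1.01 = 16.968 kPa.
For the ½γBN_γ term take γ' = 18.1 − 9.81 = 8.29 kN/m³ (soil below base is submerged).
c·N_c·s_c = 17.4 × 15.7 × 1.3 = 355.13 kPa
q·N_q = 16.968 × 7 = 118.78 kPa
0.5·γ·B·N_γ·s_γ = 0.5 × 8.29 × 3 × 3.44 × 0.8 = 34.221 kPa
q_ult = 355.13 + 118.78 + 34.221 = 508.13 kPa.

q_ult ≈ 510 kPa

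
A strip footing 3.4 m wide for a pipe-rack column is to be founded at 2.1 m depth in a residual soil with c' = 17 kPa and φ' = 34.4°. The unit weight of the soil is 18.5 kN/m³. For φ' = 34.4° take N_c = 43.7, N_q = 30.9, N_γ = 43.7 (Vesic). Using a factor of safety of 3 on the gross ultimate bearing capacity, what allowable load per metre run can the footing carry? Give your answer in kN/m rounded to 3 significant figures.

Effective surcharge at the founding depth q = γ·D_f = 18.5 × 2.1 = 38.85 kPa.
q_ult = c·N_c + q·N_q + 0.5·γ·B·N_γ
     = 17 × 43.7 + 38.85 × 30.9 + 0.5 × 18.5 × 3.4 × 43.7
     = 742.9 + 1200.5 + 1374.4 = 3317.7 kPa.
Gross allowable pressure q_all = 3317.7 / 3 = 1105.9 kPa.
Allowable wall load = q_all × B = 1105.9 × 3.4 = 3760.1 kN per metre run.

≈ 3760 kN/m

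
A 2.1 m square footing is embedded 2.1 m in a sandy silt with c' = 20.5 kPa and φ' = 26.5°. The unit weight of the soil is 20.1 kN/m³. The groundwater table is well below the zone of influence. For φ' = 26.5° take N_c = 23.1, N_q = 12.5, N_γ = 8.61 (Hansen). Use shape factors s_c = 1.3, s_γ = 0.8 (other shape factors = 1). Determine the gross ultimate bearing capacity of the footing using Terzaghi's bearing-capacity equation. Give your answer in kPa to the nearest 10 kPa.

q = γ·D_f = 20.1 × 2.1 = 42.21 kPa.
c·N_c·s_c = 20.5 × 23.1 × 1.3 = 615.62 kPa
q·N_q = 42.21 × 12.5 = 527.63 kPa
0.5·γ·B·N_γ·s_γ = 0.5 × 20.1 × 2.1 × 8.61 × 0.8 = 145.37 kPa
q_ult = 615.62 + 527.63 + 145.37 = 1288.6 kPa.

q_ult ≈ 1290 kPa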